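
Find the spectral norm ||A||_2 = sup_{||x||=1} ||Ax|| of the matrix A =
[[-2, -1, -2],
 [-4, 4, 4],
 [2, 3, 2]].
||A||_2 ≈ 7.3059 (= sqrt(largest eigenvalue of A^T A))

||A||_2 = sigma_max(A) = sqrt(lambda_max(A^T A)). Form the symmetric matrix M = A^T A =
[[24, -8, -8],
 [-8, 26, 24],
 [-8, 24, 24]].
Its characteristic polynomial (trace, sum of principal 2x2 minors, determinant of M give the coefficients) is
  p(λ) = det(λ I - M) = λ^3 - 74λ^2 + 1120λ - 1024.
No integer candidate from the rational root theorem (±divisors of 1024) is a root, so the roots are irrational. The cubic discriminant is Δ = 1088917504 > 0, so there are three distinct real roots. p(0) = -1024 and p(1) = 23 have opposite signs, so a root lies in (0, 1); Newton's method refines it to λ ≈ 0.9765. p(19) = 401 and p(20) = -224 have opposite signs, so a root lies in (19, 20); Newton's method refines it to λ ≈ 19.6472. p(53) = -653 and p(54) = 1136 have opposite signs, so a root lies in (53, 54); Newton's method refines it to λ ≈ 53.3763. Check (Vieta): the three roots sum to 74, matching tr M = 74.
So the eigenvalues of A^T A are ≈ 0.9765, 19.6472, 53.3763 (all ≥ 0, as they must be for A^T A). The largest is λ_max ≈ 53.3763, hence ||A||_2 = sqrt(λ_max) ≈ 7.3059.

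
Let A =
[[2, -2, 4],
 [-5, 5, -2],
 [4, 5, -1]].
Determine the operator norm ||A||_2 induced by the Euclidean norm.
||A||_2 ≈ 8.5673 (= sqrt(largest eigenvalue of A^T A))

||A||_2 = sigma_max(A) = sqrt(lambda_max(A^T A)). Form the symmetric matrix M = A^T A =
[[45, -9, 14],
 [-9, 54, -23],
 [14, -23, 21]].
Its characteristic polynomial (trace, sum of principal 2x2 minors, determinant of M give the coefficients) is
  p(λ) = det(λ I - M) = λ^3 - 120λ^2 + 3703λ - 20736.
No integer candidate from the rational root theorem (±divisors of 20736) is a root, so the roots are irrational. The cubic discriminant is Δ = 5270313380 > 0, so there are three distinct real roots. p(7) = -352 and p(8) = 1720 have opposite signs, so a root lies in (7, 8); Newton's method refines it to λ ≈ 7.1634. p(39) = 480 and p(40) = -616 have opposite signs, so a root lies in (39, 40); Newton's method refines it to λ ≈ 39.4383. p(73) = -880 and p(74) = 1390 have opposite signs, so a root lies in (73, 74); Newton's method refines it to λ ≈ 73.3983. Check (Vieta): the three roots sum to 120, matching tr M = 120.
So the eigenvalues of A^T A are ≈ 7.1634, 39.4383, 73.3983 (all ≥ 0, as they must be for A^T A). The largest is λ_max ≈ 73.3983, hence ||A||_2 = sqrt(λ_max) ≈ 8.5673.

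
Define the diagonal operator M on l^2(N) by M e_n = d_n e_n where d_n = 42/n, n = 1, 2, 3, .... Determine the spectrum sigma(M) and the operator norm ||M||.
sigma(M) = {42/n : n ≥ 1} ∪ {0}; ||M|| = 42

A bounded diagonal operator on l^2 with diagonal entries d_n has spectrum equal to the closure of {d_n : n ≥ 1}: every d_n is an eigenvalue (with eigenvector e_n), so {d_n} ⊂ sigma(M); the spectrum is closed, so its closure is too; and for lambda not in the closure, (M - lambda I) has bounded inverse (the diagonal entries 1/(d_n - lambda) are bounded). For our sequence d_n = 42/n, n = 1, 2, 3, ...:
  - {d_n} = {42/n : n ≥ 1}; the only limit point is 0
  - closure = {42/n : n ≥ 1} ∪ {0}
For the norm: a diagonal operator has ||M|| = sup_n |d_n|. Here d_n = 42/n is positive and decreasing, so sup_n |d_n| = d_1 = 42. So ||M|| = 42.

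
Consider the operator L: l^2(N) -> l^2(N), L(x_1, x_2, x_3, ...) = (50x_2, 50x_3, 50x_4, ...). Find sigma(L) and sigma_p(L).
sigma(L) = closed disk {z in C : |z| ≤ 50}; sigma_p(L) = open disk {z in C : |z| < 50}

Note L = 50·V where V is the unit left shift (V x)_k = x_{k+1}; so sigma(L) = 50·sigma(V) and ||L|| = 50||V||. ||L x||^2 = 2500sum_{k≥2} |x_k|^2 ≤ 2500||x||^2, with equality on {x : x_1 = 0}, so ||L|| = 50. For any lambda with |lambda| < 50, set r = lambda/50 (|r| < 1); the vector x = (1, r, r^2, ...) is in l^2 and satisfies L x = 50(r, r^2, ...) = lambda x, so lambda is an eigenvalue. On the boundary |lambda| = 50 the geometric series diverges, so no l^2 eigenvector exists, but these lambda lie in the approximate point spectrum. Hence sigma(L) is the closed disk of radius 50 and sigma_p(L) is the open disk.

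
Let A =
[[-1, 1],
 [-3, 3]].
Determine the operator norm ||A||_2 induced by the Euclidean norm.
||A||_2 = sqrt(20) ≈ 4.4721 (= sqrt(largest eigenvalue of A^T A))

||A||_2 = sigma_max(A) = sqrt(lambda_max(A^T A)). Form the symmetric matrix M = A^T A =
[[10, -10],
 [-10, 10]].
Its characteristic polynomial (trace, determinant of M give the coefficients) is
  p(λ) = det(λ I - M) = λ^2 - 20λ.
For λ^2 - 20λ the discriminant is 400. It is a perfect square (20^2), so the roots are rational: λ = (20 ± 20)/2 = 20, 0.
So the eigenvalues of A^T A are ≈ 0, 20 (all ≥ 0, as they must be for A^T A). The largest is λ_max = 20, hence ||A||_2 = sqrt(λ_max) = sqrt(20) ≈ 4.4721.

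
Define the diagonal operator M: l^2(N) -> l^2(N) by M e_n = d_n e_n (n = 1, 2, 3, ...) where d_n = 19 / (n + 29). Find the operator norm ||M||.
||M|| = 19/30 (attained at n = 1)

For M diagonal, ||M|| = sup_n |d_n| = sup_n 19/(n + 29). This is positive and strictly decreasing in n, so the supremum is attained at n = 1: d_1 = 19/(1 + 29) = 19/30. Hence ||M|| = 19/30.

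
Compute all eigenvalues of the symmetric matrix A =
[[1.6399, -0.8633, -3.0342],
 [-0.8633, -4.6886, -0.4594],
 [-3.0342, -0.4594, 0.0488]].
sigma(A) ≈ {-5, -2, 4}

A is real symmetric, so its spectrum consists of real eigenvalues. Expanding the characteristic polynomial of the displayed matrix gives
  det(λ I - A) = p(λ) = λ^3 + (3)λ^2 + (-18)λ + (-40).
Solving p(λ) = 0 yields eigenvalues ≈ -5, -2, 4. (A is shown rounded to 4 decimals, so these recover the underlying integer eigenvalues to within that precision.)
Verification: the trace of A = -3 equals the sum of eigenvalues -3, and det(A) ≈ 40.0006 matches the eigenvalue product 40.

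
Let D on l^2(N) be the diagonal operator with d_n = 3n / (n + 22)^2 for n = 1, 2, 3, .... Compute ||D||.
||D|| = 3/88 (attained at n = 22)

For D diagonal, ||D|| = sup_n |d_n|. Treat f(x) = 3x / (x + 22)^2 for real x > 0. By the quotient rule, f'(x) = 3(22 - x)/(x + 22)^3, which is positive for x < 22 and negative for x > 22. So f has a unique maximum at x = 22, and since 22 is a positive integer, the supremum over n ≥ 1 is attained at n = 22: d_22 = 3·22/(22 + 22)^2 = 3·22/1936 = 3/88. Hence ||D|| = 3/88.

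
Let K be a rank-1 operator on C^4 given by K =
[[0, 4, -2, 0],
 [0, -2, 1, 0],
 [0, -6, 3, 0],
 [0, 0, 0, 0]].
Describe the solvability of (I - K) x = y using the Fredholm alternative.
(I - K) is singular (det(I - K) = 0, i.e. 1 ∈ sigma(K)). (I - K) x = y is solvable iff y ⊥ ker((I - K)^*) = span{(0, 2, -1, 0)}, i.e. iff 2y_2 - y_3 = 0. When solvable, the solutions are x = y + c·(2, -1, -3, 0), c arbitrary (ker(I - K) = span{(2, -1, -3, 0)}, dimension 1).

K has rank 1, so it is an outer product K = u v^T: every row of K is a multiple of one row vector. Reading off the entries, u = (2, -1, -3, 0) and v = (0, 2, -1, 0) (row i of K equals u_i·v^T). A rank-one matrix u v^T satisfies K u = u (v·u) and kills the (3)-dimensional subspace v^⊥, so its characteristic polynomial is lambda^3 (lambda - v·u) with v·u = tr K = 1. Hence the eigenvalues of I - K are 1 (multiplicity 3) and 1 - (1) = 0, so det(I - K) = 0. (Direct check: I - K =
[[1, -4, 2, 0],
 [0, 3, -1, 0],
 [0, 6, -2, 0],
 [0, 0, 0, 1]]
has determinant 0.) So 1 is an eigenvalue of K and (I - K) is not invertible. The finite-dimensional Fredholm alternative says: either (I - K) is invertible, or ker(I - K) ≠ {0} and then range(I - K) = ker((I - K)^*)^⊥, with dim ker(I - K) = dim ker((I - K)^*). We are in the second case, so we need both kernels. Kernel of I - K: (I - K) u = u - u (v·u) = u - u = 0, so ker(I - K) = span{u} = span{(2, -1, -3, 0)} (it is exactly 1-dimensional because rank(I - K) = 3). Kernel of the adjoint: K is real, so (I - K)^* = I - K^T = I - v u^T, and (I - v u^T) v = v - v (u·v) = 0; hence ker((I - K)^*) = span{v} = span{(0, 2, -1, 0)}. Therefore (I - K) x = y is solvable iff <y, v> = 0, i.e. iff 2y_2 - y_3 = 0. When this holds, K y = u (v·y) = 0, so (I - K) y = y and x = y is a particular solution; the full solution set is the line x = y + c·u = y + c·(2, -1, -3, 0), c ∈ C.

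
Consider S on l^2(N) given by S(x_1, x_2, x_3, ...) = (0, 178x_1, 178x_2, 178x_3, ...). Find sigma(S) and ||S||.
sigma(S) = closed disk {z in C : |z| ≤ 178}; ||S|| = 178

Note S = 178·U where U is the unit right shift (U x)_k = x_{k-1} (with x_0 := 0); so ||S|| = 178||U|| and sigma(S) = 178·sigma(U). ||S x||^2 = sum_{k≥1} |178x_k|^2 = 31684||x||^2, so ||S|| = 178 and sigma(S) ⊂ {|z| ≤ 178}. For any |lambda| < 178, the equation (S - lambda I) x = 0 forces x_1 = 0, then 178x_k = lambda x_{k+1} ⇒ x = 0, so S has no eigenvalues. But (S - lambda I) is not surjective for |lambda| < 178: solving (S - lambda I) x = e_1 would require x_n proportional to (lambda/178)^(-n), which is not in l^2. So every |lambda| < 178 lies in the residual spectrum. The boundary |lambda| = 178 is in the approximate point spectrum (the spectrum is closed). Hence sigma(S) is the closed disk of radius 178.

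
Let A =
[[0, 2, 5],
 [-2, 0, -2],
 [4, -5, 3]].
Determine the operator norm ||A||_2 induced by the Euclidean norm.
||A||_2 ≈ 7.5159 (= sqrt(largest eigenvalue of A^T A))

||A||_2 = sigma_max(A) = sqrt(lambda_max(A^T A)). Form the symmetric matrix M = A^T A =
[[20, -20, 16],
 [-20, 29, -5],
 [16, -5, 38]].
Its characteristic polynomial (trace, sum of principal 2x2 minors, determinant of M give the coefficients) is
  p(λ) = det(λ I - M) = λ^3 - 87λ^2 + 1761λ - 2116.
No integer candidate from the rational root theorem (±divisors of 2116) is a root, so the roots are irrational. The cubic discriminant is Δ = 1768976037 > 0, so there are three distinct real roots. p(1) = -441 and p(2) = 1066 have opposite signs, so a root lies in (1, 2); Newton's method refines it to λ ≈ 1.2815. p(29) = 175 and p(30) = -586 have opposite signs, so a root lies in (29, 30); Newton's method refines it to λ ≈ 29.2297. p(56) = -716 and p(57) = 791 have opposite signs, so a root lies in (56, 57); Newton's method refines it to λ ≈ 56.4888. Check (Vieta): the three roots sum to 87, matching tr M = 87.
So the eigenvalues of A^T A are ≈ 1.2815, 29.2297, 56.4888 (all ≥ 0, as they must be for A^T A). The largest is λ_max ≈ 56.4888, hence ||A||_2 = sqrt(λ_max) ≈ 7.5159.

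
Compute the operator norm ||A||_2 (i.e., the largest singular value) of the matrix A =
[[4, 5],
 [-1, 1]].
||A||_2 = sqrt((43 + sqrt(1525))/2) ≈ 6.4051 (= sqrt(largest eigenvalue of A^T A))

||A||_2 = sigma_max(A) = sqrt(lambda_max(A^T A)). Form the symmetric matrix M = A^T A =
[[17, 19],
 [19, 26]].
Its characteristic polynomial (trace, determinant of M give the coefficients) is
  p(λ) = det(λ I - M) = λ^2 - 43λ + 81.
For λ^2 - 43λ + 81 the discriminant is 1525. It is nonnegative but not a perfect square, so the roots are real and irrational: λ = (43 ± sqrt(1525))/2 ≈ 41.0256, 1.9744.
So the eigenvalues of A^T A are ≈ 1.9744, 41.0256 (all ≥ 0, as they must be for A^T A). The largest is λ_max = (43 + sqrt(1525))/2 ≈ 41.0256, hence ||A||_2 = sqrt(λ_max) = sqrt((43 + sqrt(1525))/2) ≈ 6.4051.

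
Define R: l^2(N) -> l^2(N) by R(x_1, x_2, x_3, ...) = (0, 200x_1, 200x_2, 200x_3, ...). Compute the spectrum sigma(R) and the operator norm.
sigma(R) = closed disk {z in C : |z| ≤ 200}; ||R|| = 200

Note R = 200·U where U is the unit right shift (U x)_k = x_{k-1} (with x_0 := 0); so ||R|| = 200||U|| and sigma(R) = 200·sigma(U). ||R x||^2 = sum_{k≥1} |200x_k|^2 = 40000||x||^2, so ||R|| = 200 and sigma(R) ⊂ {|z| ≤ 200}. For any |lambda| < 200, the equation (R - lambda I) x = 0 forces x_1 = 0, then 200x_k = lambda x_{k+1} ⇒ x = 0, so R has no eigenvalues. But (R - lambda I) is not surjective for |lambda| < 200: solving (R - lambda I) x = e_1 would require x_n proportional to (lambda/200)^(-n), which is not in l^2. So every |lambda| < 200 lies in the residual spectrum. The boundary |lambda| = 200 is in the approximate point spectrum (the spectrum is closed). Hence sigma(R) is the closed disk of radius 200.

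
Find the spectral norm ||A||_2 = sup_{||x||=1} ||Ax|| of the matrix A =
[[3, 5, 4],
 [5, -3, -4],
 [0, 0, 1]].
||A||_2 = sqrt((67 + sqrt(4353))/2) ≈ 8.1541 (= sqrt(largest eigenvalue of A^T A))

||A||_2 = sigma_max(A) = sqrt(lambda_max(A^T A)). Form the symmetric matrix M = A^T A =
[[34, 0, -8],
 [0, 34, 32],
 [-8, 32, 33]].
Its characteristic polynomial (trace, sum of principal 2x2 minors, determinant of M give the coefficients) is
  p(λ) = det(λ I - M) = λ^3 - 101λ^2 + 2312λ - 1156.
By the rational root theorem any rational root is an integer divisor of 1156. Testing λ = 34: p(34) = 39304 - 116756 + 78608 - 1156 = 0, so λ = 34 is a root. Dividing out (λ - 34) leaves p(λ) = (λ - 34)(λ^2 - 67λ + 34). For λ^2 - 67λ + 34 the discriminant is 4353. It is nonnegative but not a perfect square, so the roots are real and irrational: λ = (67 ± sqrt(4353))/2 ≈ 66.4886, 0.5114.
So the eigenvalues of A^T A are ≈ 0.5114, 34, 66.4886 (all ≥ 0, as they must be for A^T A). The largest is λ_max = (67 + sqrt(4353))/2 ≈ 66.4886, hence ||A||_2 = sqrt(λ_max) = sqrt((67 + sqrt(4353))/2) ≈ 8.1541.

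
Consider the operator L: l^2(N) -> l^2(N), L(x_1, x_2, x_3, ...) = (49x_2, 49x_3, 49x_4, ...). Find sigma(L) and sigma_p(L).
sigma(L) = closed disk {z in C : |z| ≤ 49}; sigma_p(L) = open disk {z in C : |z| < 49}

Note L = 49·V where V is the unit left shift (V x)_k = x_{k+1}; so sigma(L) = 49·sigma(V) and ||L|| = 49||V||. ||L x||^2 = 2401sum_{k≥2} |x_k|^2 ≤ 2401||x||^2, with equality on {x : x_1 = 0}, so ||L|| = 49. For any lambda with |lambda| < 49, set r = lambda/49 (|r| < 1); the vector x = (1, r, r^2, ...) is in l^2 and satisfies L x = 49(r, r^2, ...) = lambda x, so lambda is an eigenvalue. On the boundary |lambda| = 49 the geometric series diverges, so no l^2 eigenvector exists, but these lambda lie in the approximate point spectrum. Hence sigma(L) is the closed disk of radius 49 and sigma_p(L) is the open disk.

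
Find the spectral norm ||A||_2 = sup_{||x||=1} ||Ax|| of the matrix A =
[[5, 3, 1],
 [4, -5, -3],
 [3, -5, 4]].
||A||_2 ≈ 8.6859 (= sqrt(largest eigenvalue of A^T A))

||A||_2 = sigma_max(A) = sqrt(lambda_max(A^T A)). Form the symmetric matrix M = A^T A =
[[50, -20, 5],
 [-20, 59, -2],
 [5, -2, 26]].
Its characteristic polynomial (trace, sum of principal 2x2 minors, determinant of M give the coefficients) is
  p(λ) = det(λ I - M) = λ^3 - 135λ^2 + 5355λ - 65025.
No integer candidate from the rational root theorem (±divisors of 65025) is a root, so the roots are irrational. The cubic discriminant is Δ = 421362000 > 0, so there are three distinct real roots. p(24) = -441 and p(25) = 100 have opposite signs, so a root lies in (24, 25); Newton's method refines it to λ ≈ 24.7968. p(34) = 289 and p(35) = -100 have opposite signs, so a root lies in (34, 35); Newton's method refines it to λ ≈ 34.7577. p(75) = -900 and p(76) = 1171 have opposite signs, so a root lies in (75, 76); Newton's method refines it to λ ≈ 75.4455. Check (Vieta): the three roots sum to 135, matching tr M = 135.
So the eigenvalues of A^T A are ≈ 24.7968, 34.7577, 75.4455 (all ≥ 0, as they must be for A^T A). The largest is λ_max ≈ 75.4455, hence ||A||_2 = sqrt(λ_max) ≈ 8.6859.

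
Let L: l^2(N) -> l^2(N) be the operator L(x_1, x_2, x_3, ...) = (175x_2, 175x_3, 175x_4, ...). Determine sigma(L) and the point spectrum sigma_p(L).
sigma(L) = closed disk {z in C : |z| ≤ 175}; sigma_p(L) = open disk {z in C : |z| < 175}

Note L = 175·V where V is the unit left shift (V x)_k = x_{k+1}; so sigma(L) = 175·sigma(V) and ||L|| = 175||V||. ||L x||^2 = 30625sum_{k≥2} |x_k|^2 ≤ 30625||x||^2, with equality on {x : x_1 = 0}, so ||L|| = 175. For any lambda with |lambda| < 175, set r = lambda/175 (|r| < 1); the vector x = (1, r, r^2, ...) is in l^2 and satisfies L x = 175(r, r^2, ...) = lambda x, so lambda is an eigenvalue. On the boundary |lambda| = 175 the geometric series diverges, so no l^2 eigenvector exists, but these lambda lie in the approximate point spectrum. Hence sigma(L) is the closed disk of radius 175 and sigma_p(L) is the open disk.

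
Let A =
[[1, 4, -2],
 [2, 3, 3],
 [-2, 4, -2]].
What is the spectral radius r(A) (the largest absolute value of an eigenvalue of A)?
r(A) ≈ 5.4905

The eigenvalues of A are the roots of its characteristic polynomial. With M = A (coefficients from the trace, the sum of principal 2x2 minors, and det A):
  p(λ) = det(λ I - M) = λ^3 - 2λ^2 - 29λ + 54.
No integer candidate from the rational root theorem (±divisors of 54) is a root, so the roots are irrational. The cubic discriminant is Δ = 80292 > 0, so there are three distinct real roots. p(-6) = -60 and p(-5) = 24 have opposite signs, so a root lies in (-6, -5); Newton's method refines it to λ ≈ -5.3343. p(1) = 24 and p(2) = -4 have opposite signs, so a root lies in (1, 2); Newton's method refines it to λ ≈ 1.8438. p(5) = -16 and p(6) = 24 have opposite signs, so a root lies in (5, 6); Newton's method refines it to λ ≈ 5.4905. Check (Vieta): the three roots sum to 2, matching tr M = 2.
Thus the eigenvalues (to 4 decimals) are -5.3343 (modulus 5.3343); 1.8438 (modulus 1.8438); 5.4905 (modulus 5.4905). The spectral radius is the largest modulus: r(A) ≈ 5.4905. (Cross-check: r(A) ≤ ||A||_2 ≈ 6.5493; equality holds whenever A is normal, though it can also hold for some non-normal A.)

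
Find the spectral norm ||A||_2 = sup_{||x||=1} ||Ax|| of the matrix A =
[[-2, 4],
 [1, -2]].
||A||_2 = 5 (= sqrt(largest eigenvalue of A^T A))

||A||_2 = sigma_max(A) = sqrt(lambda_max(A^T A)). Form the symmetric matrix M = A^T A =
[[5, -10],
 [-10, 20]].
Its characteristic polynomial (trace, determinant of M give the coefficients) is
  p(λ) = det(λ I - M) = λ^2 - 25λ.
For λ^2 - 25λ the discriminant is 625. It is a perfect square (25^2), so the roots are rational: λ = (25 ± 25)/2 = 25, 0.
So the eigenvalues of A^T A are ≈ 0, 25 (all ≥ 0, as they must be for A^T A). The largest is λ_max = 25, hence ||A||_2 = sqrt(λ_max) = 5.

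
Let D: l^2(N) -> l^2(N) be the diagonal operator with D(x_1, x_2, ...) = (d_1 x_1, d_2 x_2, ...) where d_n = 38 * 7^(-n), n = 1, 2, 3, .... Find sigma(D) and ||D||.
sigma(D) = {38 * 7^(-n) : n ≥ 1} ∪ {0}; ||D|| = 38/7

A bounded diagonal operator on l^2 with diagonal entries d_n has spectrum equal to the closure of {d_n : n ≥ 1}: every d_n is an eigenvalue (with eigenvector e_n), so {d_n} ⊂ sigma(D); the spectrum is closed, so its closure is too; and for lambda not in the closure, (D - lambda I) has bounded inverse (the diagonal entries 1/(d_n - lambda) are bounded). For our sequence d_n = 38 * 7^(-n), n = 1, 2, 3, ...:
  - {d_n} = {38 * 7^(-n) : n ≥ 1}; the only limit point is 0
  - closure = {38 * 7^(-n) : n ≥ 1} ∪ {0}
For the norm: a diagonal operator has ||D|| = sup_n |d_n|. Here d_n = 38 * 7^(-n) is positive and decreasing, so sup_n |d_n| = d_1 = 38/7. So ||D|| = 38/7.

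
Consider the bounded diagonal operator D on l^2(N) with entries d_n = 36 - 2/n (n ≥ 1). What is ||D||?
||D|| = 36

For a diagonal operator on l^2 with entries d_n, ||D|| = sup_n |d_n|. Here d_1 = 34, d_2 = 35, ..., and d_n = 36 - 2/n increases monotonically toward 36. All terms lie in [34, 36), so |d_n| = d_n and the supremum is the limit 36, which is not attained by any individual d_n. Hence ||D|| = 36.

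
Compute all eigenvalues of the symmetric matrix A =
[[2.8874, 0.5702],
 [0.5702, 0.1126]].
sigma(A) ≈ {0, 3}

A is real symmetric, so its spectrum consists of real eigenvalues. Expanding the characteristic polynomial of the displayed matrix gives
  det(λ I - A) = p(λ) = λ^2 + (-3)λ + (0).
Solving p(λ) = 0 yields eigenvalues ≈ 0, 3. (A is shown rounded to 4 decimals, so these recover the underlying integer eigenvalues to within that precision.)
Verification: the trace of A = 3 equals the sum of eigenvalues 3, and det(A) ≈ -0.0000 matches the eigenvalue product 0.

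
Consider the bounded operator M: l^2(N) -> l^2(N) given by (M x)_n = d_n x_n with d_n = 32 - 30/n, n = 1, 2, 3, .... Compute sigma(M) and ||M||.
sigma(M) = {32 - 30/n : n ≥ 1} ∪ {32}; ||M|| = 32

A bounded diagonal operator on l^2 with diagonal entries d_n has spectrum equal to the closure of {d_n : n ≥ 1}: every d_n is an eigenvalue (with eigenvector e_n), so {d_n} ⊂ sigma(M); the spectrum is closed, so its closure is too; and for lambda not in the closure, (M - lambda I) has bounded inverse (the diagonal entries 1/(d_n - lambda) are bounded). For our sequence d_n = 32 - 30/n, n = 1, 2, 3, ...:
  - {d_n} = {32 - 30/n : n ≥ 1}; the only limit point is 32
  - closure = {32 - 30/n : n ≥ 1} ∪ {32}
For the norm: a diagonal operator has ||M|| = sup_n |d_n|. Here d_n = 32 - 30/n increases monotonically from d_1 = 2 toward 32, with all terms in [2, 32); so sup_n |d_n| = 32 (the supremum is the limit, not attained). So ||M|| = 32.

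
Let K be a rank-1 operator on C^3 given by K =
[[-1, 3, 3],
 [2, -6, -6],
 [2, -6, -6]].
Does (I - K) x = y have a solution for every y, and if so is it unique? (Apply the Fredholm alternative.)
(I - K) is invertible (det(I - K) = 14 ≠ 0), so for every y in C^3 the equation (I - K) x = y has a unique solution.

K has rank 1, so it is an outer product K = u v^T: every row of K is a multiple of one row vector. Reading off the entries, u = (-1, 2, 2) and v = (1, -3, -3) (row i of K equals u_i·v^T). A rank-one matrix u v^T satisfies K u = u (v·u) and kills the (2)-dimensional subspace v^⊥, so its characteristic polynomial is lambda^2 (lambda - v·u) with v·u = tr K = -13. Hence the eigenvalues of I - K are 1 (multiplicity 2) and 1 - (-13) = 14, so det(I - K) = 14. (Direct check: I - K =
[[2, -3, -3],
 [-2, 7, 6],
 [-2, 6, 7]]
has determinant 14.) The finite-dimensional Fredholm alternative says: either (I - K) is invertible, or ker(I - K) ≠ {0} and then range(I - K) = ker((I - K)^*)^⊥, with dim ker(I - K) = dim ker((I - K)^*). Since det(I - K) ≠ 0, 1 is not an eigenvalue of K and ker(I - K) = {0}, so we are in the first case: for every y there is a unique x = (I - K)^(-1) y. Explicitly, by the Sherman–Morrison formula, (I - u v^T)^(-1) = I + u v^T/(1 - v·u), i.e. (I - K)^(-1) = I + K/(14).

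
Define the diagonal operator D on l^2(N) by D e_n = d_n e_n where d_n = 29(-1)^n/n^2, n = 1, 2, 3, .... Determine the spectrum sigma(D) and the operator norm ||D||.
sigma(D) = {29(-1)^n/n^2 : n ≥ 1} ∪ {0}; ||D|| = 29

A bounded diagonal operator on l^2 with diagonal entries d_n has spectrum equal to the closure of {d_n : n ≥ 1}: every d_n is an eigenvalue (with eigenvector e_n), so {d_n} ⊂ sigma(D); the spectrum is closed, so its closure is too; and for lambda not in the closure, (D - lambda I) has bounded inverse (the diagonal entries 1/(d_n - lambda) are bounded). For our sequence d_n = 29(-1)^n/n^2, n = 1, 2, 3, ...:
  - {d_n} = {29(-1)^n/n^2 : n ≥ 1}; the only limit point is 0
  - closure = {29(-1)^n/n^2 : n ≥ 1} ∪ {0}
For the norm: a diagonal operator has ||D|| = sup_n |d_n|. Here |d_n| = 29/n^2 is decreasing, so sup_n |d_n| = |d_1| = 29. So ||D|| = 29.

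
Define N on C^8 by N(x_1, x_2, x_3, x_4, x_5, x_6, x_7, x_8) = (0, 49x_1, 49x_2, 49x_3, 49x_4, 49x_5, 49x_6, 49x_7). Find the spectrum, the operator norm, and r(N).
sigma(N) = {0}; ||N|| = 49; r(N) = 0. (N is nilpotent with N^8 = 0.)

On C^8, N is a strictly lower-triangular matrix with 49 on the subdiagonal and zeros elsewhere, so its characteristic polynomial is lambda^8 and every eigenvalue is 0: sigma(N) = {0}. For the operator norm, N e_i = 49e_{i+1} for i = 1, ..., 7 and N e_8 = 0, so the singular values of N are 49 (with multiplicity 7) and 0; hence ||N|| = 49. The spectral radius r(N) = max|lambda| = 0. Note ||N|| > r(N) — characteristic of non-normal nilpotent operators. Indeed N^8 = 0.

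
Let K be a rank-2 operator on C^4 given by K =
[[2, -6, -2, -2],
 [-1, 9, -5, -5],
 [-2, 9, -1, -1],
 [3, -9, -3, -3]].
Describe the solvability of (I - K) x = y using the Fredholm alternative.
(I - K) is invertible (det(I - K) = -36 ≠ 0), so for every y in C^4 the equation (I - K) x = y has a unique solution.

K has rank 2 and factors as K = U V^T = u1 v1^T + u2 v2^T with u1 = (0, -2, -1, 0), v1 = (0, -3, 3, 3), u2 = (-2, 1, 2, -3), v2 = (-1, 3, 1, 1) (multiplying out reproduces the displayed K). The nonzero eigenvalues of U V^T coincide with those of the 2 x 2 matrix G = V^T U = [[v1·u1, v1·u2], [v2·u1, v2·u2]] = [[3, -6], [-7, 4]], and by the Sylvester determinant identity det(I_4 - U V^T) = det(I_2 - V^T U) = det([[-2, 6], [7, -3]]) = (-2)(-3) - (6)(7) = -36. (Direct check: I - K =
[[-1, 6, 2, 2],
 [1, -8, 5, 5],
 [2, -9, 2, 1],
 [-3, 9, 3, 4]]
has determinant -36.) The finite-dimensional Fredholm alternative says: either (I - K) is invertible, or ker(I - K) ≠ {0} and then range(I - K) = ker((I - K)^*)^⊥, with dim ker(I - K) = dim ker((I - K)^*). Since det(I - K) ≠ 0, 1 is not an eigenvalue of K and ker(I - K) = {0}, so we are in the first case: for every y there is a unique x = (I - K)^(-1) y. (Explicitly, by the Woodbury identity, (I - U V^T)^(-1) = I + U (I_2 - G)^(-1) V^T.)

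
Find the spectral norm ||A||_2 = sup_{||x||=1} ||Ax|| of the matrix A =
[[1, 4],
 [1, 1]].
||A||_2 = sqrt((19 + sqrt(325))/2) ≈ 4.3028 (= sqrt(largest eigenvalue of A^T A))

||A||_2 = sigma_max(A) = sqrt(lambda_max(A^T A)). Form the symmetric matrix M = A^T A =
[[2, 5],
 [5, 17]].
Its characteristic polynomial (trace, determinant of M give the coefficients) is
  p(λ) = det(λ I - M) = λ^2 - 19λ + 9.
For λ^2 - 19λ + 9 the discriminant is 325. It is nonnegative but not a perfect square, so the roots are real and irrational: λ = (19 ± sqrt(325))/2 ≈ 18.5139, 0.4861.
So the eigenvalues of A^T A are ≈ 0.4861, 18.5139 (all ≥ 0, as they must be for A^T A). The largest is λ_max = (19 + sqrt(325))/2 ≈ 18.5139, hence ||A||_2 = sqrt(λ_max) = sqrt((19 + sqrt(325))/2) ≈ 4.3028.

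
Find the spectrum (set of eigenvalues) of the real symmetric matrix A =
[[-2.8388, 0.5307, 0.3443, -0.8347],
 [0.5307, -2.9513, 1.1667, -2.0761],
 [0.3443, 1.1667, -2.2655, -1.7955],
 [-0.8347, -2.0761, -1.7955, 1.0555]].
sigma(A) ≈ {-4, -3, 3} (-3 with multiplicity 2)

A is real symmetric, so its spectrum consists of real eigenvalues. Expanding the characteristic polynomial of the displayed matrix gives
  det(λ I - A) = p(λ) = λ^4 + (7)λ^3 + (3)λ^2 + (-62.998)λ + (-107.9988).
Solving p(λ) = 0 yields eigenvalues ≈ -4, -3, -3, 3. (A is shown rounded to 4 decimals, so these recover the underlying integer eigenvalues to within that precision.)
Verification: the trace of A = -7 equals the sum of eigenvalues -7, and det(A) ≈ -107.9988 matches the eigenvalue product -108.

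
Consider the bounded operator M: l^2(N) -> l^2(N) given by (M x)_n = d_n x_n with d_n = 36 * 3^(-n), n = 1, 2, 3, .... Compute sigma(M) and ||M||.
sigma(M) = {36 * 3^(-n) : n ≥ 1} ∪ {0}; ||M|| = 12

A bounded diagonal operator on l^2 with diagonal entries d_n has spectrum equal to the closure of {d_n : n ≥ 1}: every d_n is an eigenvalue (with eigenvector e_n), so {d_n} ⊂ sigma(M); the spectrum is closed, so its closure is too; and for lambda not in the closure, (M - lambda I) has bounded inverse (the diagonal entries 1/(d_n - lambda) are bounded). For our sequence d_n = 36 * 3^(-n), n = 1, 2, 3, ...:
  - {d_n} = {36 * 3^(-n) : n ≥ 1}; the only limit point is 0
  - closure = {36 * 3^(-n) : n ≥ 1} ∪ {0}
For the norm: a diagonal operator has ||M|| = sup_n |d_n|. Here d_n = 36 * 3^(-n) is positive and decreasing, so sup_n |d_n| = d_1 = 36/3 = 12. So ||M|| = 12.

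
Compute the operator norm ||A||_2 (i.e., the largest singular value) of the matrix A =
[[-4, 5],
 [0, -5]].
||A||_2 = sqrt((66 + sqrt(2756))/2) ≈ 7.6973 (= sqrt(largest eigenvalue of A^T A))

||A||_2 = sigma_max(A) = sqrt(lambda_max(A^T A)). Form the symmetric matrix M = A^T A =
[[16, -20],
 [-20, 50]].
Its characteristic polynomial (trace, determinant of M give the coefficients) is
  p(λ) = det(λ I - M) = λ^2 - 66λ + 400.
For λ^2 - 66λ + 400 the discriminant is 2756. It is nonnegative but not a perfect square, so the roots are real and irrational: λ = (66 ± sqrt(2756))/2 ≈ 59.2488, 6.7512.
So the eigenvalues of A^T A are ≈ 6.7512, 59.2488 (all ≥ 0, as they must be for A^T A). The largest is λ_max = (66 + sqrt(2756))/2 ≈ 59.2488, hence ||A||_2 = sqrt(λ_max) = sqrt((66 + sqrt(2756))/2) ≈ 7.6973.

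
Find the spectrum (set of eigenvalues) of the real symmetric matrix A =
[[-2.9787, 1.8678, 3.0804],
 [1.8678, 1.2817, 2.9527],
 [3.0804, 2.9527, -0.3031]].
sigma(A) ≈ {-5, -2, 5}

A is real symmetric, so its spectrum consists of real eigenvalues. Expanding the characteristic polynomial of the displayed matrix gives
  det(λ I - A) = p(λ) = λ^3 + (2)λ^2 + (-25)λ + (-50).
Solving p(λ) = 0 yields eigenvalues ≈ -5, -2, 5. (A is shown rounded to 4 decimals, so these recover the underlying integer eigenvalues to within that precision.)
Verification: the trace of A = -2 equals the sum of eigenvalues -2, and det(A) ≈ 49.9995 matches the eigenvalue product 50.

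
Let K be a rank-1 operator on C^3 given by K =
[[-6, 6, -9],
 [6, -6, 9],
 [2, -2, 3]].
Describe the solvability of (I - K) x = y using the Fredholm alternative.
(I - K) is invertible (det(I - K) = 10 ≠ 0), so for every y in C^3 the equation (I - K) x = y has a unique solution.

K has rank 1, so it is an outer product K = u v^T: every row of K is a multiple of one row vector. Reading off the entries, u = (3, -3, -1) and v = (-2, 2, -3) (row i of K equals u_i·v^T). A rank-one matrix u v^T satisfies K u = u (v·u) and kills the (2)-dimensional subspace v^⊥, so its characteristic polynomial is lambda^2 (lambda - v·u) with v·u = tr K = -9. Hence the eigenvalues of I - K are 1 (multiplicity 2) and 1 - (-9) = 10, so det(I - K) = 10. (Direct check: I - K =
[[7, -6, 9],
 [-6, 7, -9],
 [-2, 2, -2]]
has determinant 10.) The finite-dimensional Fredholm alternative says: either (I - K) is invertible, or ker(I - K) ≠ {0} and then range(I - K) = ker((I - K)^*)^⊥, with dim ker(I - K) = dim ker((I - K)^*). Since det(I - K) ≠ 0, 1 is not an eigenvalue of K and ker(I - K) = {0}, so we are in the first case: for every y there is a unique x = (I - K)^(-1) y. Explicitly, by the Sherman–Morrison formula, (I - u v^T)^(-1) = I + u v^T/(1 - v·u), i.e. (I - K)^(-1) = I + K/(10).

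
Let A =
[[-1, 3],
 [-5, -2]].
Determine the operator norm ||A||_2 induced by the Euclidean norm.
||A||_2 = sqrt((39 + sqrt(365))/2) ≈ 5.39 (= sqrt(largest eigenvalue of A^T A))

||A||_2 = sigma_max(A) = sqrt(lambda_max(A^T A)). Form the symmetric matrix M = A^T A =
[[26, 7],
 [7, 13]].
Its characteristic polynomial (trace, determinant of M give the coefficients) is
  p(λ) = det(λ I - M) = λ^2 - 39λ + 289.
For λ^2 - 39λ + 289 the discriminant is 365. It is nonnegative but not a perfect square, so the roots are real and irrational: λ = (39 ± sqrt(365))/2 ≈ 29.0525, 9.9475.
So the eigenvalues of A^T A are ≈ 9.9475, 29.0525 (all ≥ 0, as they must be for A^T A). The largest is λ_max = (39 + sqrt(365))/2 ≈ 29.0525, hence ||A||_2 = sqrt(λ_max) = sqrt((39 + sqrt(365))/2) ≈ 5.39.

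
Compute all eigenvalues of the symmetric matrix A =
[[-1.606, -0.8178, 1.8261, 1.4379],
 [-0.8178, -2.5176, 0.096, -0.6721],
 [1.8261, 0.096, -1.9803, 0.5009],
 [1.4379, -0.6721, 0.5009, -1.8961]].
sigma(A) ≈ {-4, -3, -2, 1}

A is real symmetric, so its spectrum consists of real eigenvalues. Expanding the characteristic polynomial of the displayed matrix gives
  det(λ I - A) = p(λ) = λ^4 + (8)λ^3 + (17)λ^2 + (-2)λ + (-24).
Solving p(λ) = 0 yields eigenvalues ≈ -4, -3, -2, 1. (A is shown rounded to 4 decimals, so these recover the underlying integer eigenvalues to within that precision.)
Verification: the trace of A = -8 equals the sum of eigenvalues -8, and det(A) ≈ -24.0005 matches the eigenvalue product -24.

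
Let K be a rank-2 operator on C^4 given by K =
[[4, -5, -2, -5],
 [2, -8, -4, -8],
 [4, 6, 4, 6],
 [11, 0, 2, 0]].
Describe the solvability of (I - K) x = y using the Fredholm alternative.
(I - K) is invertible (det(I - K) = 38 ≠ 0), so for every y in C^4 the equation (I - K) x = y has a unique solution.

K has rank 2 and factors as K = U V^T = u1 v1^T + u2 v2^T with u1 = (-2, -2, 0, -3), v1 = (-3, 1, 0, 1), u2 = (1, 2, -2, -1), v2 = (-2, -3, -2, -3) (multiplying out reproduces the displayed K). The nonzero eigenvalues of U V^T coincide with those of the 2 x 2 matrix G = V^T U = [[v1·u1, v1·u2], [v2·u1, v2·u2]] = [[1, -2], [19, -1]], and by the Sylvester determinant identity det(I_4 - U V^T) = det(I_2 - V^T U) = det([[0, 2], [-19, 2]]) = (0)(2) - (2)(-19) = 38. (Direct check: I - K =
[[-3, 5, 2, 5],
 [-2, 9, 4, 8],
 [-4, -6, -3, -6],
 [-11, 0, -2, 1]]
has determinant 38.) The finite-dimensional Fredholm alternative says: either (I - K) is invertible, or ker(I - K) ≠ {0} and then range(I - K) = ker((I - K)^*)^⊥, with dim ker(I - K) = dim ker((I - K)^*). Since det(I - K) ≠ 0, 1 is not an eigenvalue of K and ker(I - K) = {0}, so we are in the first case: for every y there is a unique x = (I - K)^(-1) y. (Explicitly, by the Woodbury identity, (I - U V^T)^(-1) = I + U (I_2 - G)^(-1) V^T.)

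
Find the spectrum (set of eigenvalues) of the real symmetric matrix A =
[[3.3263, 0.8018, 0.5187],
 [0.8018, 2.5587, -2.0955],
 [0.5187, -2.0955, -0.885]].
sigma(A) ≈ {-2, 3, 4}

A is real symmetric, so its spectrum consists of real eigenvalues. Expanding the characteristic polynomial of the displayed matrix gives
  det(λ I - A) = p(λ) = λ^3 + (-5)λ^2 + (-2)λ + (24).
Solving p(λ) = 0 yields eigenvalues ≈ -2, 3, 4. (A is shown rounded to 4 decimals, so these recover the underlying integer eigenvalues to within that precision.)
Verification: the trace of A = 5 equals the sum of eigenvalues 5, and det(A) ≈ -24.0009 matches the eigenvalue product -24.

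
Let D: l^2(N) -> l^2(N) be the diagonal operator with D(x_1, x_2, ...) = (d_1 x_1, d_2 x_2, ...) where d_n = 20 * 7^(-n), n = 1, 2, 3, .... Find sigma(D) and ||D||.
sigma(D) = {20 * 7^(-n) : n ≥ 1} ∪ {0}; ||D|| = 20/7

A bounded diagonal operator on l^2 with diagonal entries d_n has spectrum equal to the closure of {d_n : n ≥ 1}: every d_n is an eigenvalue (with eigenvector e_n), so {d_n} ⊂ sigma(D); the spectrum is closed, so its closure is too; and for lambda not in the closure, (D - lambda I) has bounded inverse (the diagonal entries 1/(d_n - lambda) are bounded). For our sequence d_n = 20 * 7^(-n), n = 1, 2, 3, ...:
  - {d_n} = {20 * 7^(-n) : n ≥ 1}; the only limit point is 0
  - closure = {20 * 7^(-n) : n ≥ 1} ∪ {0}
For the norm: a diagonal operator has ||D|| = sup_n |d_n|. Here d_n = 20 * 7^(-n) is positive and decreasing, so sup_n |d_n| = d_1 = 20/7. So ||D|| = 20/7.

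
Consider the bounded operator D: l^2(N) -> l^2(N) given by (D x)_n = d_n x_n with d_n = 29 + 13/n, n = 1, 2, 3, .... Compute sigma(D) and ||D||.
sigma(D) = {29 + 13/n : n ≥ 1} ∪ {29}; ||D|| = 42

A bounded diagonal operator on l^2 with diagonal entries d_n has spectrum equal to the closure of {d_n : n ≥ 1}: every d_n is an eigenvalue (with eigenvector e_n), so {d_n} ⊂ sigma(D); the spectrum is closed, so its closure is too; and for lambda not in the closure, (D - lambda I) has bounded inverse (the diagonal entries 1/(d_n - lambda) are bounded). For our sequence d_n = 29 + 13/n, n = 1, 2, 3, ...:
  - {d_n} = {29 + 13/n : n ≥ 1}; the only limit point is 29
  - closure = {29 + 13/n : n ≥ 1} ∪ {29}
For the norm: a diagonal operator has ||D|| = sup_n |d_n|. Here d_n = 29 + 13/n is positive and decreasing, so sup_n |d_n| = d_1 = 29 + 13 = 42. So ||D|| = 42.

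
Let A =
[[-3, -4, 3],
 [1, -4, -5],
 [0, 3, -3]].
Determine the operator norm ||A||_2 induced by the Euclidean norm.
||A||_2 ≈ 7.0639 (= sqrt(largest eigenvalue of A^T A))

||A||_2 = sigma_max(A) = sqrt(lambda_max(A^T A)). Form the symmetric matrix M = A^T A =
[[10, 8, -14],
 [8, 41, -1],
 [-14, -1, 43]].
Its characteristic polynomial (trace, sum of principal 2x2 minors, determinant of M give the coefficients) is
  p(λ) = det(λ I - M) = λ^3 - 94λ^2 + 2342λ - 7056.
No integer candidate from the rational root theorem (±divisors of 7056) is a root, so the roots are irrational. The cubic discriminant is Δ = 255900848 > 0, so there are three distinct real roots. p(3) = -849 and p(4) = 872 have opposite signs, so a root lies in (3, 4); Newton's method refines it to λ ≈ 3.4812. p(40) = 224 and p(41) = -127 have opposite signs, so a root lies in (40, 41); Newton's method refines it to λ ≈ 40.6196. p(49) = -343 and p(50) = 44 have opposite signs, so a root lies in (49, 50); Newton's method refines it to λ ≈ 49.8992. Check (Vieta): the three roots sum to 94, matching tr M = 94.
So the eigenvalues of A^T A are ≈ 3.4812, 40.6196, 49.8992 (all ≥ 0, as they must be for A^T A). The largest is λ_max ≈ 49.8992, hence ||A||_2 = sqrt(λ_max) ≈ 7.0639.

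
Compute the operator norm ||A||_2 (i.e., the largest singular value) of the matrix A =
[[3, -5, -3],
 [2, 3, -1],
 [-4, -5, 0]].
||A||_2 ≈ 7.9944 (= sqrt(largest eigenvalue of A^T A))

||A||_2 = sigma_max(A) = sqrt(lambda_max(A^T A)). Form the symmetric matrix M = A^T A =
[[29, 11, -11],
 [11, 59, 12],
 [-11, 12, 10]].
Its characteristic polynomial (trace, sum of principal 2x2 minors, determinant of M give the coefficients) is
  p(λ) = det(λ I - M) = λ^3 - 98λ^2 + 2205λ - 1681.
No integer candidate from the rational root theorem (±divisors of 1681) is a root, so the roots are irrational. The cubic discriminant is Δ = 3945408265 > 0, so there are three distinct real roots. p(0) = -1681 and p(1) = 427 have opposite signs, so a root lies in (0, 1); Newton's method refines it to λ ≈ 0.7899. p(33) = 299 and p(34) = -695 have opposite signs, so a root lies in (33, 34); Newton's method refines it to λ ≈ 33.3003. p(63) = -1681 and p(64) = 175 have opposite signs, so a root lies in (63, 64); Newton's method refines it to λ ≈ 63.9098. Check (Vieta): the three roots sum to 98, matching tr M = 98.
So the eigenvalues of A^T A are ≈ 0.7899, 33.3003, 63.9098 (all ≥ 0, as they must be for A^T A). The largest is λ_max ≈ 63.9098, hence ||A||_2 = sqrt(λ_max) ≈ 7.9944.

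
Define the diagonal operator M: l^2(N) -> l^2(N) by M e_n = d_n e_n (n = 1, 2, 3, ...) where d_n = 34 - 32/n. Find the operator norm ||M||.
||M|| = 34

For a diagonal operator on l^2 with entries d_n, ||M|| = sup_n |d_n|. Here d_1 = 2, d_2 = 18, ..., and d_n = 34 - 32/n increases monotonically toward 34. All terms lie in [2, 34), so |d_n| = d_n and the supremum is the limit 34, which is not attained by any individual d_n. Hence ||M|| = 34.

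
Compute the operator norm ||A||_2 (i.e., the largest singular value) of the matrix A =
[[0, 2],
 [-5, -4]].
||A||_2 = sqrt((45 + sqrt(1625))/2) ≈ 6.5311 (= sqrt(largest eigenvalue of A^T A))

||A||_2 = sigma_max(A) = sqrt(lambda_max(A^T A)). Form the symmetric matrix M = A^T A =
[[25, 20],
 [20, 20]].
Its characteristic polynomial (trace, determinant of M give the coefficients) is
  p(λ) = det(λ I - M) = λ^2 - 45λ + 100.
For λ^2 - 45λ + 100 the discriminant is 1625. It is nonnegative but not a perfect square, so the roots are real and irrational: λ = (45 ± sqrt(1625))/2 ≈ 42.6556, 2.3444.
So the eigenvalues of A^T A are ≈ 2.3444, 42.6556 (all ≥ 0, as they must be for A^T A). The largest is λ_max = (45 + sqrt(1625))/2 ≈ 42.6556, hence ||A||_2 = sqrt(λ_max) = sqrt((45 + sqrt(1625))/2) ≈ 6.5311.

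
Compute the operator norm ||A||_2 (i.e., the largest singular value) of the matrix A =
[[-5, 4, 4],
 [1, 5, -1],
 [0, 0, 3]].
||A||_2 ≈ 7.9175 (= sqrt(largest eigenvalue of A^T A))

||A||_2 = sigma_max(A) = sqrt(lambda_max(A^T A)). Form the symmetric matrix M = A^T A =
[[26, -15, -21],
 [-15, 41, 11],
 [-21, 11, 26]].
Its characteristic polynomial (trace, sum of principal 2x2 minors, determinant of M give the coefficients) is
  p(λ) = det(λ I - M) = λ^3 - 93λ^2 + 2021λ - 7569.
No integer candidate from the rational root theorem (±divisors of 7569) is a root, so the roots are irrational. The cubic discriminant is Δ = 2015265712 > 0, so there are three distinct real roots. p(4) = -909 and p(5) = 336 have opposite signs, so a root lies in (4, 5); Newton's method refines it to λ ≈ 4.7172. p(25) = 456 and p(26) = -315 have opposite signs, so a root lies in (25, 26); Newton's method refines it to λ ≈ 25.5966. p(62) = -1431 and p(63) = 684 have opposite signs, so a root lies in (62, 63); Newton's method refines it to λ ≈ 62.6862. Check (Vieta): the three roots sum to 93, matching tr M = 93.
So the eigenvalues of A^T A are ≈ 4.7172, 25.5966, 62.6862 (all ≥ 0, as they must be for A^T A). The largest is λ_max ≈ 62.6862, hence ||A||_2 = sqrt(λ_max) ≈ 7.9175.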